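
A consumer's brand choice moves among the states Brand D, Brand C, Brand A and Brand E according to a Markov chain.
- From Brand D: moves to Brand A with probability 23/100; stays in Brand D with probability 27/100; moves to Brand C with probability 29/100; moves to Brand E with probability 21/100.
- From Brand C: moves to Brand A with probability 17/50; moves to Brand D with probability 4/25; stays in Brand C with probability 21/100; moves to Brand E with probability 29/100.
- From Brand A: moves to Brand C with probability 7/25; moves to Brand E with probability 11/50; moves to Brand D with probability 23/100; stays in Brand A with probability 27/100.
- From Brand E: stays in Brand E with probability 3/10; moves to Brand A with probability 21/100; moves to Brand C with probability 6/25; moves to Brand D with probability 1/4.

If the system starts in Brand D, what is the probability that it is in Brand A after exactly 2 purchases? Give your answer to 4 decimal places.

Propagate the distribution vector 2 purchases from Brand D.
After 0 purchases: (1.0000, 0.0000, 0.0000, 0.0000)
After 1 purchase: (0.2700, 0.2900, 0.2300, 0.2100)
After 2 purchases: (0.2247, 0.2540, 0.2669, 0.2544)
P(in Brand A after 2 purchases) = 0.2669

0.2669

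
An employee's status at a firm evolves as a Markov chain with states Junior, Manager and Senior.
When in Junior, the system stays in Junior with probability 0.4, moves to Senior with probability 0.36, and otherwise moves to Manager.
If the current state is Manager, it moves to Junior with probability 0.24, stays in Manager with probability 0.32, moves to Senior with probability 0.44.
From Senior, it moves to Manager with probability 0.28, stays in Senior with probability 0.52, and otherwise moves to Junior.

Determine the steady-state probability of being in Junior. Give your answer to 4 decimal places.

Let the stationary distribution be π with π = πP and π_1 + π_2 + π_3 = 1.
π_1 = 0.4·π_1 + 0.24·π_2 + 0.2·π_3
π_2 = 0.24·π_1 + 0.32·π_2 + 0.28·π_3
Solving with the normalization constraint gives π = (0.2640, 0.2807, 0.4553).
So the stationary probability of Junior is 0.2640.

0.2640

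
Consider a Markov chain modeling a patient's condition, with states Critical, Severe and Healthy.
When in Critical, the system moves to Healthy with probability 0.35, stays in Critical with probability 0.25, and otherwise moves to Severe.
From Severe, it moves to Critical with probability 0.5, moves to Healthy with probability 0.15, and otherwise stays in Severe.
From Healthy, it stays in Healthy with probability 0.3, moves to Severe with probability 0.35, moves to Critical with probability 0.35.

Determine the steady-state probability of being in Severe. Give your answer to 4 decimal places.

0.3684

Let the stationary distribution be π with π = πP and π_1 + π_2 + π_3 = 1.
π_1 = 0.25·π_1 + 0.5·π_2 + 0.35·π_3
π_2 = 0.4·π_1 + 0.35·π_2 + 0.35·π_3
Solving with the normalization constraint gives π = (0.3684, 0.3684, 0.2632).
So the stationary probability of Severe is 0.3684.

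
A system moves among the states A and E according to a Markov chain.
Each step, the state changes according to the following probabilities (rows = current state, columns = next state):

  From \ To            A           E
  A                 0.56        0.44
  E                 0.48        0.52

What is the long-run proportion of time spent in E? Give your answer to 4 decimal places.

0.4783

Let the stationary distribution be π with π = πP and π_1 + π_2 = 1.
π_1 = 0.56·π_1 + 0.48·π_2
Solving with the normalization constraint gives π = (0.5217, 0.4783).
So the stationary probability of E is 0.4783.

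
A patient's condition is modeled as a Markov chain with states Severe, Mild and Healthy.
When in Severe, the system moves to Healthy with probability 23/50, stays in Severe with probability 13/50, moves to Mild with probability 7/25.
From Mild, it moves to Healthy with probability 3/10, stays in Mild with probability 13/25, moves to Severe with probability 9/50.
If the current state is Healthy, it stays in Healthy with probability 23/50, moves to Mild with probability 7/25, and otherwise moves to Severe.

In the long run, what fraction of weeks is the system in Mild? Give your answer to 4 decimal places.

Let the stationary distribution be π with π = πP and π_1 + π_2 + π_3 = 1.
π_1 = 0.26·π_1 + 0.18·π_2 + 0.26·π_3
π_2 = 0.28·π_1 + 0.52·π_2 + 0.28·π_3
Solving with the normalization constraint gives π = (0.2305, 0.3684, 0.4011).
So the stationary probability of Mild is 0.3684.

0.3684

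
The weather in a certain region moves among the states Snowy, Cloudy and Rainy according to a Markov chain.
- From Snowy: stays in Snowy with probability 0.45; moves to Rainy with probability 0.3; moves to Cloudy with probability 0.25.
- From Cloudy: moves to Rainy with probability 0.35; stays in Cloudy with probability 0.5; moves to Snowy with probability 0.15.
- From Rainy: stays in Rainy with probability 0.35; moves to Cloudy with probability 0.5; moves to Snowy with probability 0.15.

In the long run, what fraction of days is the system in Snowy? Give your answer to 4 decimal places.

Let the stationary distribution be π with π = πP and π_1 + π_2 + π_3 = 1.
π_1 = 0.45·π_1 + 0.15·π_2 + 0.15·π_3
π_2 = 0.25·π_1 + 0.5·π_2 + 0.5·π_3
Solving with the normalization constraint gives π = (0.2143, 0.4464, 0.3393).
So the stationary probability of Snowy is 0.2143.

0.2143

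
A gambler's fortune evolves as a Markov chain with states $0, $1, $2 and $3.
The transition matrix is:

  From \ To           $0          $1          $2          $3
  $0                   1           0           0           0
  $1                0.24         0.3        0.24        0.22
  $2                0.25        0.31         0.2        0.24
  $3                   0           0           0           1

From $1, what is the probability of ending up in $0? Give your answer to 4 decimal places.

Let h(s) be the probability of absorption at $0 starting from transient state s. Then h($0) = 1 and h($3) = 0. By first-step analysis:
h($1) = 0.24·1 + 0.3·h($1) + 0.24·h($2) + 0.22·0
h($2) = 0.25·1 + 0.31·h($1) + 0.2·h($2) + 0.24·0
Solving: h($1) = 0.5189, h($2) = 0.5136.
Starting from $1, the probability is 0.5189.

0.5189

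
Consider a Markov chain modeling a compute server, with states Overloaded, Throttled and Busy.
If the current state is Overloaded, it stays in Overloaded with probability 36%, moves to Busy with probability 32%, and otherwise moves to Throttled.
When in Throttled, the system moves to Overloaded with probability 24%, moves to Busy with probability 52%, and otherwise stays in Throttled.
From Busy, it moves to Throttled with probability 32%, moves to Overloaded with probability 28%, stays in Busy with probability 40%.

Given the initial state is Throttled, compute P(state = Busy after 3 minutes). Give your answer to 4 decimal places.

0.4129

Propagate the distribution vector 3 minutes from Throttled.
After 0 minutes: (0.0000, 1.0000, 0.0000)
After 1 minute: (0.2400, 0.2400, 0.5200)
After 2 minutes: (0.2896, 0.3008, 0.4096)
After 3 minutes: (0.2911, 0.2959, 0.4129)
P(in Busy after 3 minutes) = 0.4129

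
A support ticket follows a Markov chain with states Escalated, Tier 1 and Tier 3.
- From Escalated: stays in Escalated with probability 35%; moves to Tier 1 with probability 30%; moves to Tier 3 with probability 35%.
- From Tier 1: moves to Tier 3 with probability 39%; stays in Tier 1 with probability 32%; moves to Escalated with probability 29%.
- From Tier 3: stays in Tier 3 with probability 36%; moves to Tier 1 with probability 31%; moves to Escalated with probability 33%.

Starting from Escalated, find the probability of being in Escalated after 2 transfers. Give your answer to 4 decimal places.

Sum over the intermediate state after 1 transfer:
P = P(Escalated→Escalated)·P(Escalated→Escalated) + P(Escalated→Tier 1)·P(Tier 1→Escalated) + P(Escalated→Tier 3)·P(Tier 3→Escalated)
  = 0.35×0.35 + 0.3×0.29 + 0.35×0.33
  = 0.1225 + 0.0870 + 0.1155 = 0.3250

0.3250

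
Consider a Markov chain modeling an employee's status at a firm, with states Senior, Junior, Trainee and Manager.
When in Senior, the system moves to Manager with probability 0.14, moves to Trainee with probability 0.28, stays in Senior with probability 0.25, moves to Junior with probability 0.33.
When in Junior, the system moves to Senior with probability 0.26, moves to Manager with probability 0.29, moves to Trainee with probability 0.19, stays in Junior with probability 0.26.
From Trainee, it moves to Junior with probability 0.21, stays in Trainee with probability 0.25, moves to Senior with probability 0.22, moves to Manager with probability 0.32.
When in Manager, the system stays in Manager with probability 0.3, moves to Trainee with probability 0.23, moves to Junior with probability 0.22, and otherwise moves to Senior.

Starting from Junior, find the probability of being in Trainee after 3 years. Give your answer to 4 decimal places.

0.2368

Propagate the distribution vector 3 years from Junior.
After 0 years: (0.0000, 1.0000, 0.0000, 0.0000)
After 1 year: (0.2600, 0.2600, 0.1900, 0.2900)
After 2 years: (0.2469, 0.2571, 0.2364, 0.2596)
After 3 years: (0.2455, 0.2551, 0.2368, 0.2627)
P(in Trainee after 3 years) = 0.2368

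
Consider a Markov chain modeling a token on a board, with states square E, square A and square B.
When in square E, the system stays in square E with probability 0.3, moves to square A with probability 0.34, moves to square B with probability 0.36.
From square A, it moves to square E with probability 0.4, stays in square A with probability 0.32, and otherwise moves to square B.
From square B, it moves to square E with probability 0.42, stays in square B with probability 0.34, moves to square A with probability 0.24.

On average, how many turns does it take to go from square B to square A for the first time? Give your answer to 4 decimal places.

Let t(s) be the expected number of turns to first reach square A from state s, with t(square A) = 0. Conditioning on the first turn:
t(square E) = 1 + 0.3·t(square E) + 0.36·t(square B)
t(square B) = 1 + 0.42·t(square E) + 0.34·t(square B)
Solving: t(square E) = 3.2819, t(square B) = 3.6036.
Expected turns from square B to square A: 3.6036.

3.6036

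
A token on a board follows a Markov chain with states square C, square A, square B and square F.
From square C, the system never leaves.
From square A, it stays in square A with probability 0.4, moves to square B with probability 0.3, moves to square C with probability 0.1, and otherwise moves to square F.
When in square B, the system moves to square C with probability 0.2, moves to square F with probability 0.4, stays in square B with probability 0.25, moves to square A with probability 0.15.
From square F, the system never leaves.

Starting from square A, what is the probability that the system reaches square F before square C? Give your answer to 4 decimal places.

Let h(s) be the probability of absorption at square F starting from transient state s. Then h(square F) = 1 and h(square C) = 0. By first-step analysis:
h(square A) = 0.1·0 + 0.4·h(square A) + 0.3·h(square B) + 0.2·1
h(square B) = 0.2·0 + 0.15·h(square A) + 0.25·h(square B) + 0.4·1
Solving: h(square A) = 0.6667, h(square B) = 0.6667.
Starting from square A, the probability is 0.6667.

0.6667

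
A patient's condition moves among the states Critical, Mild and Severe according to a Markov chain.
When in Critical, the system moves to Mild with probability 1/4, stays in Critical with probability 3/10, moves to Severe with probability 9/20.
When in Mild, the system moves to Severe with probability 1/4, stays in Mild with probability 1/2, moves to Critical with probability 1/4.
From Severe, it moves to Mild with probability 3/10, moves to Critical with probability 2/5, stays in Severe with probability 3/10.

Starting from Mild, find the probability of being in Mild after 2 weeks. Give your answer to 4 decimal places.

0.3875

Sum over the intermediate state after 1 week:
P = P(Mild→Critical)·P(Critical→Mild) + P(Mild→Mild)·P(Mild→Mild) + P(Mild→Severe)·P(Severe→Mild)
  = 0.25×0.25 + 0.5×0.5 + 0.25×0.3
  = 0.0625 + 0.2500 + 0.0750 = 0.3875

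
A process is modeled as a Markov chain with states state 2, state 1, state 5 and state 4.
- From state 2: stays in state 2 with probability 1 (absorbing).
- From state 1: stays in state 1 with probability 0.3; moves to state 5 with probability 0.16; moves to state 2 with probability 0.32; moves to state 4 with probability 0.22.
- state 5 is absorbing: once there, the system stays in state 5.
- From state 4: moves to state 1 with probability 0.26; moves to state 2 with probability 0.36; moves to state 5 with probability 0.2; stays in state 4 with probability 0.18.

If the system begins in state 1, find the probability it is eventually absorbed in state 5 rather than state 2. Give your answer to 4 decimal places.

Let h(s) be the probability of absorption at state 5 starting from transient state s. Then h(state 5) = 1 and h(state 2) = 0. By first-step analysis:
h(state 1) = 0.32·0 + 0.3·h(state 1) + 0.16·1 + 0.22·h(state 4)
h(state 4) = 0.36·0 + 0.26·h(state 1) + 0.2·1 + 0.18·h(state 4)
Solving: h(state 1) = 0.3390, h(state 4) = 0.3514.
Starting from state 1, the probability is 0.3390.

0.3390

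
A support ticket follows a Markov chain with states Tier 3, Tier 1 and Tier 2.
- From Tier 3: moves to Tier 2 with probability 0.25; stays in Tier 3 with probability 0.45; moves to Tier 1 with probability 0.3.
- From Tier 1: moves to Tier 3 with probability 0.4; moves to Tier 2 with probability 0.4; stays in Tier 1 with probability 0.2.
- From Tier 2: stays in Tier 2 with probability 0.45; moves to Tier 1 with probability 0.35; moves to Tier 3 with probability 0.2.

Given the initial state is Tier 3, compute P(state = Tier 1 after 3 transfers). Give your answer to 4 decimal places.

Propagate the distribution vector 3 transfers from Tier 3.
After 0 transfers: (1.0000, 0.0000, 0.0000)
After 1 transfer: (0.4500, 0.3000, 0.2500)
After 2 transfers: (0.3725, 0.2825, 0.3450)
After 3 transfers: (0.3496, 0.2890, 0.3614)
P(in Tier 1 after 3 transfers) = 0.2890

0.2890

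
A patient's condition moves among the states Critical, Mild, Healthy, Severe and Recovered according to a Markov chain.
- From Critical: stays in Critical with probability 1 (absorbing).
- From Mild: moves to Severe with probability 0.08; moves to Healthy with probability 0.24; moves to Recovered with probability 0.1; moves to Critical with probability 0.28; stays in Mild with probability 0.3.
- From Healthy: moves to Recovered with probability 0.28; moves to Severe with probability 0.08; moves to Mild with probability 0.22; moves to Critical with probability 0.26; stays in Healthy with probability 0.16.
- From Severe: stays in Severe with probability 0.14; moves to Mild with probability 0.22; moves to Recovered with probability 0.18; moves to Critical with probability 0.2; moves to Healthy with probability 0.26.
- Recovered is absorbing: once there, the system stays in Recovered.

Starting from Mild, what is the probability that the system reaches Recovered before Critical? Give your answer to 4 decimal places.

0.3538

Let h(s) be the probability of absorption at Recovered starting from transient state s. Then h(Recovered) = 1 and h(Critical) = 0. By first-step analysis:
h(Mild) = 0.28·0 + 0.3·h(Mild) + 0.24·h(Healthy) + 0.08·h(Severe) + 0.1·1
h(Healthy) = 0.26·0 + 0.22·h(Mild) + 0.16·h(Healthy) + 0.08·h(Severe) + 0.28·1
h(Severe) = 0.2·0 + 0.22·h(Mild) + 0.26·h(Healthy) + 0.14·h(Severe) + 0.18·1
Solving: h(Mild) = 0.3538, h(Healthy) = 0.4680, h(Severe) = 0.4413.
Starting from Mild, the probability is 0.3538.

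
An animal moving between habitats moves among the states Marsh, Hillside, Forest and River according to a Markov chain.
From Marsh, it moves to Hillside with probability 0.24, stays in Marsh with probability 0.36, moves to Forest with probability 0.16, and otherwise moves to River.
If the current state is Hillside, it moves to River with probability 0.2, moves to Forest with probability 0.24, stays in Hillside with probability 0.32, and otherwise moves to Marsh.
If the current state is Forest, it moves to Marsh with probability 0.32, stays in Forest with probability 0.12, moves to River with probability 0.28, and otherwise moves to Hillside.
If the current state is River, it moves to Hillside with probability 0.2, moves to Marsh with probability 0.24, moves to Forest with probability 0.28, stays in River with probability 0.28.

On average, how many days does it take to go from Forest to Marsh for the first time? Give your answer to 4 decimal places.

3.6008

Let t(s) be the expected number of days to first reach Marsh from state s, with t(Marsh) = 0. Conditioning on the first day:
t(Hillside) = 1 + 0.32·t(Hillside) + 0.24·t(Forest) + 0.2·t(River)
t(Forest) = 1 + 0.28·t(Hillside) + 0.12·t(Forest) + 0.28·t(River)
t(River) = 1 + 0.2·t(Hillside) + 0.28·t(Forest) + 0.28·t(River)
Solving: t(Hillside) = 3.8787, t(Forest) = 3.6008, t(River) = 3.8666.
Expected days from Forest to Marsh: 3.6008.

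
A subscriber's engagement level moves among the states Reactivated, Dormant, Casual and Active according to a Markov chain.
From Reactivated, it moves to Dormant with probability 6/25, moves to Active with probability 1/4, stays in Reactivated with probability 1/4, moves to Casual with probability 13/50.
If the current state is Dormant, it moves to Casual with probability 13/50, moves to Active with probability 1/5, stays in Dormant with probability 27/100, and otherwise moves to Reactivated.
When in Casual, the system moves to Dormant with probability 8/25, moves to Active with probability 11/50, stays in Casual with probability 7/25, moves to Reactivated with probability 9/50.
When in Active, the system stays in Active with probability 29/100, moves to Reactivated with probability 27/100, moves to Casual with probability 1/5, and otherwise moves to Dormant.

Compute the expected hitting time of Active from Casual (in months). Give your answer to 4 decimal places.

Let t(s) be the expected number of months to first reach Active from state s, with t(Active) = 0. Conditioning on the first month:
t(Reactivated) = 1 + 0.25·t(Reactivated) + 0.24·t(Dormant) + 0.26·t(Casual)
t(Dormant) = 1 + 0.27·t(Reactivated) + 0.27·t(Dormant) + 0.26·t(Casual)
t(Casual) = 1 + 0.18·t(Reactivated) + 0.32·t(Dormant) + 0.28·t(Casual)
Solving: t(Reactivated) = 4.3749, t(Dormant) = 4.6004, t(Casual) = 4.5273.
Expected months from Casual to Active: 4.5273.

4.5273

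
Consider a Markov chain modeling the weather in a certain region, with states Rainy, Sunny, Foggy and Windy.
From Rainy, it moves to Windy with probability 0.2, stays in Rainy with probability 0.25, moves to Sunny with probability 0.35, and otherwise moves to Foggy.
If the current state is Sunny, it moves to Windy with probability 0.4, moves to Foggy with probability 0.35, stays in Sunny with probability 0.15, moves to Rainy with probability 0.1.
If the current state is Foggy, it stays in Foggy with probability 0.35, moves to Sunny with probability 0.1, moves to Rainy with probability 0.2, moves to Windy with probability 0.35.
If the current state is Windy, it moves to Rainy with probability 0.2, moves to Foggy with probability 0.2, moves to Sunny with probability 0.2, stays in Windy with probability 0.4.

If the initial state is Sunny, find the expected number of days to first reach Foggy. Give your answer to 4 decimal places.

Let t(s) be the expected number of days to first reach Foggy from state s, with t(Foggy) = 0. Conditioning on the first day:
t(Rainy) = 1 + 0.25·t(Rainy) + 0.35·t(Sunny) + 0.2·t(Windy)
t(Sunny) = 1 + 0.1·t(Rainy) + 0.15·t(Sunny) + 0.4·t(Windy)
t(Windy) = 1 + 0.2·t(Rainy) + 0.2·t(Sunny) + 0.4·t(Windy)
Solving: t(Rainy) = 4.2038, t(Sunny) = 3.6943, t(Windy) = 4.2994.
Expected days from Sunny to Foggy: 3.6943.

3.6943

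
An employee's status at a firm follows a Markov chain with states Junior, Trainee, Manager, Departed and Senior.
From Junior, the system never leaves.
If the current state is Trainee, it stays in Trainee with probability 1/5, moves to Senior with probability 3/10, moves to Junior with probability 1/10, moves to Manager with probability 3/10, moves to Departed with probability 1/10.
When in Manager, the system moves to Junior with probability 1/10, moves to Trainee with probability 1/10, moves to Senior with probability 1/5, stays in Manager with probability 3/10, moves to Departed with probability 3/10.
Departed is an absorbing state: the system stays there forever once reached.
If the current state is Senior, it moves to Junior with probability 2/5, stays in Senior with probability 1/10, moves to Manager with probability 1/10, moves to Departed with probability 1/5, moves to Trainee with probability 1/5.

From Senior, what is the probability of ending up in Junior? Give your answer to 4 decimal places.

Let h(s) be the probability of absorption at Junior starting from transient state s. Then h(Junior) = 1 and h(Departed) = 0. By first-step analysis:
h(Trainee) = 0.1·1 + 0.2·h(Trainee) + 0.3·h(Manager) + 0.1·0 + 0.3·h(Senior)
h(Manager) = 0.1·1 + 0.1·h(Trainee) + 0.3·h(Manager) + 0.3·0 + 0.2·h(Senior)
h(Senior) = 0.4·1 + 0.2·h(Trainee) + 0.1·h(Manager) + 0.2·0 + 0.1·h(Senior)
Solving: h(Trainee) = 0.4926, h(Manager) = 0.3837, h(Senior) = 0.5965.
Starting from Senior, the probability is 0.5965.

0.5965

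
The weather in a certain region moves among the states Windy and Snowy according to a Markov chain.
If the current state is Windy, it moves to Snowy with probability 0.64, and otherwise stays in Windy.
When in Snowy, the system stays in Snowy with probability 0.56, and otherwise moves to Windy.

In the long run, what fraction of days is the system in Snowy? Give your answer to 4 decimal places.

0.5926

Let the stationary distribution be π with π = πP and π_1 + π_2 = 1.
π_1 = 0.36·π_1 + 0.44·π_2
Solving with the normalization constraint gives π = (0.4074, 0.5926).
So the stationary probability of Snowy is 0.5926.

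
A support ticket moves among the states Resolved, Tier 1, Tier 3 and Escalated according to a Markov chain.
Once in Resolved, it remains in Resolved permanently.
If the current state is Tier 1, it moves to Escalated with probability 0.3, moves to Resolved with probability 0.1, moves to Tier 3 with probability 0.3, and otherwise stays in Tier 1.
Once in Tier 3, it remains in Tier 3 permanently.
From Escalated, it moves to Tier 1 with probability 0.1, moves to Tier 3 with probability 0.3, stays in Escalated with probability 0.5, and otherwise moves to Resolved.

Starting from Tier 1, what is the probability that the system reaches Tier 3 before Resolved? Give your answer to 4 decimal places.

Let h(s) be the probability of absorption at Tier 3 starting from transient state s. Then h(Tier 3) = 1 and h(Resolved) = 0. By first-step analysis:
h(Tier 1) = 0.1·0 + 0.3·h(Tier 1) + 0.3·1 + 0.3·h(Escalated)
h(Escalated) = 0.1·0 + 0.1·h(Tier 1) + 0.3·1 + 0.5·h(Escalated)
Solving: h(Tier 1) = 0.7500, h(Escalated) = 0.7500.
Starting from Tier 1, the probability is 0.7500.

0.7500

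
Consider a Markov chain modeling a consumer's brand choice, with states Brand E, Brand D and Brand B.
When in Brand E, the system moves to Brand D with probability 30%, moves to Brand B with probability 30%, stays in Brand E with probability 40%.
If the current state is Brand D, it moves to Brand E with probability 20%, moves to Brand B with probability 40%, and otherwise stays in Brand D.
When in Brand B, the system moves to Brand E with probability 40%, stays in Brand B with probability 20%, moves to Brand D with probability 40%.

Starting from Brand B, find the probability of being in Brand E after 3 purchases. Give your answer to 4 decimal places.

Propagate the distribution vector 3 purchases from Brand B.
After 0 purchases: (0.0000, 0.0000, 1.0000)
After 1 purchase: (0.4000, 0.4000, 0.2000)
After 2 purchases: (0.3200, 0.3600, 0.3200)
After 3 purchases: (0.3280, 0.3680, 0.3040)
P(in Brand E after 3 purchases) = 0.3280

0.3280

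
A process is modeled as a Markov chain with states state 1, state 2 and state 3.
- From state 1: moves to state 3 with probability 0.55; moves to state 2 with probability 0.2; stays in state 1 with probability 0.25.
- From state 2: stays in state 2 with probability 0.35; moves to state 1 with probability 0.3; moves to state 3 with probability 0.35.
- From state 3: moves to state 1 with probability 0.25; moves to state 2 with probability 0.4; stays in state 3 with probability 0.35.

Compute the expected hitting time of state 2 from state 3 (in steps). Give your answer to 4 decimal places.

2.8571

Let t(s) be the expected number of steps to first reach state 2 from state s, with t(state 2) = 0. Conditioning on the first step:
t(state 1) = 1 + 0.25·t(state 1) + 0.55·t(state 3)
t(state 3) = 1 + 0.25·t(state 1) + 0.35·t(state 3)
Solving: t(state 1) = 3.4286, t(state 3) = 2.8571.
Expected steps from state 3 to state 2: 2.8571.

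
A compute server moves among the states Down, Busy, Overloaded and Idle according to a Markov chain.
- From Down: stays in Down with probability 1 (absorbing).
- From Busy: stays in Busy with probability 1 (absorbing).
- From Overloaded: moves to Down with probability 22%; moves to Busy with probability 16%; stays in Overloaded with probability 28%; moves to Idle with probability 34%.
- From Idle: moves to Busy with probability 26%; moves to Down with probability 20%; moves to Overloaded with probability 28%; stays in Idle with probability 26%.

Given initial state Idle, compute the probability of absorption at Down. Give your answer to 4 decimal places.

0.4698

Let h(s) be the probability of absorption at Down starting from transient state s. Then h(Down) = 1 and h(Busy) = 0. By first-step analysis:
h(Overloaded) = 0.22·1 + 0.16·0 + 0.28·h(Overloaded) + 0.34·h(Idle)
h(Idle) = 0.2·1 + 0.26·0 + 0.28·h(Overloaded) + 0.26·h(Idle)
Solving: h(Overloaded) = 0.5274, h(Idle) = 0.4698.
Starting from Idle, the probability is 0.4698.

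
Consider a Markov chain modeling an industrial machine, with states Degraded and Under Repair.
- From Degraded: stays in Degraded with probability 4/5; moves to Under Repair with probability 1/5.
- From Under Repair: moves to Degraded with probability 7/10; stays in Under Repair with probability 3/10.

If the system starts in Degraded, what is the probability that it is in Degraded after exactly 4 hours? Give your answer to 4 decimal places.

Propagate the distribution vector 4 hours from Degraded.
After 0 hours: (1.0000, 0.0000)
After 1 hour: (0.8000, 0.2000)
After 2 hours: (0.7800, 0.2200)
After 3 hours: (0.7780, 0.2220)
After 4 hours: (0.7778, 0.2222)
P(in Degraded after 4 hours) = 0.7778

0.7778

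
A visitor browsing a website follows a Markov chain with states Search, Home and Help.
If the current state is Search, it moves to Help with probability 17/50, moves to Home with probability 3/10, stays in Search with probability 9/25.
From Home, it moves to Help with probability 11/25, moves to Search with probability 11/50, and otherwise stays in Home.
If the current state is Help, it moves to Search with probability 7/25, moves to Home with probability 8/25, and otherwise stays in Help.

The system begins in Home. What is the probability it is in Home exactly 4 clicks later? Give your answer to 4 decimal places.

0.3208

Propagate the distribution vector 4 clicks from Home.
After 0 clicks: (0.0000, 1.0000, 0.0000)
After 1 click: (0.2200, 0.3400, 0.4400)
After 2 clicks: (0.2772, 0.3224, 0.4004)
After 3 clicks: (0.2828, 0.3209, 0.3963)
After 4 clicks: (0.2834, 0.3208, 0.3959)
P(in Home after 4 clicks) = 0.3208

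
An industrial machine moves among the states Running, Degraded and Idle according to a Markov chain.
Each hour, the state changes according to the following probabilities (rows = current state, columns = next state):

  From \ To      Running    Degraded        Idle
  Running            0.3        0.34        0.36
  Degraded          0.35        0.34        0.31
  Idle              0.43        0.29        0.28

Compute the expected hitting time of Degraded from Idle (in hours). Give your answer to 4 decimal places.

Let t(s) be the expected number of hours to first reach Degraded from state s, with t(Degraded) = 0. Conditioning on the first hour:
t(Running) = 1 + 0.3·t(Running) + 0.36·t(Idle)
t(Idle) = 1 + 0.43·t(Running) + 0.28·t(Idle)
Solving: t(Running) = 3.0928, t(Idle) = 3.2360.
Expected hours from Idle to Degraded: 3.2360.

3.2360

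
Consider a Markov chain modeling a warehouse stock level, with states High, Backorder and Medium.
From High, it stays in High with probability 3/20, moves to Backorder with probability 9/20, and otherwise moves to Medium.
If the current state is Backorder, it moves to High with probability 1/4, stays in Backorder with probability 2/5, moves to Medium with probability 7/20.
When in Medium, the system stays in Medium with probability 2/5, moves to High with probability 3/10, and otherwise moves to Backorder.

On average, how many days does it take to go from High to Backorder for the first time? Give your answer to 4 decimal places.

2.5641

Let t(s) be the expected number of days to first reach Backorder from state s, with t(Backorder) = 0. Conditioning on the first day:
t(High) = 1 + 0.15·t(High) + 0.4·t(Medium)
t(Medium) = 1 + 0.3·t(High) + 0.4·t(Medium)
Solving: t(High) = 2.5641, t(Medium) = 2.9487.
Expected days from High to Backorder: 2.5641.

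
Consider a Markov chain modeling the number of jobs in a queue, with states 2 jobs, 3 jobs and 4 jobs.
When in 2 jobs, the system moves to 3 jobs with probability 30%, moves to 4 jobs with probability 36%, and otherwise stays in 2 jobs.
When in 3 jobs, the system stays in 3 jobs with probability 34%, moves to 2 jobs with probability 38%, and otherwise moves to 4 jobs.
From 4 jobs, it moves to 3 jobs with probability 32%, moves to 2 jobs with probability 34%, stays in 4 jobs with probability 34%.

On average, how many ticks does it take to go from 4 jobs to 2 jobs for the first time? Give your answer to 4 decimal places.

2.8324

Let t(s) be the expected number of ticks to first reach 2 jobs from state s, with t(2 jobs) = 0. Conditioning on the first tick:
t(3 jobs) = 1 + 0.34·t(3 jobs) + 0.28·t(4 jobs)
t(4 jobs) = 1 + 0.32·t(3 jobs) + 0.34·t(4 jobs)
Solving: t(3 jobs) = 2.7168, t(4 jobs) = 2.8324.
Expected ticks from 4 jobs to 2 jobs: 2.8324.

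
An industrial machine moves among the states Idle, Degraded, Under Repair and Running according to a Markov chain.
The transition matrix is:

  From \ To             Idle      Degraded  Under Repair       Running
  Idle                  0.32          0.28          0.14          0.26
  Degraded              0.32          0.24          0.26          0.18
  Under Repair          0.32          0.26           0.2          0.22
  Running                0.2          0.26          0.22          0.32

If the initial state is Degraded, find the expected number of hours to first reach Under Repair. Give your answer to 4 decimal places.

Let t(s) be the expected number of hours to first reach Under Repair from state s, with t(Under Repair) = 0. Conditioning on the first hour:
t(Idle) = 1 + 0.32·t(Idle) + 0.28·t(Degraded) + 0.26·t(Running)
t(Degraded) = 1 + 0.32·t(Idle) + 0.24·t(Degraded) + 0.18·t(Running)
t(Running) = 1 + 0.2·t(Idle) + 0.26·t(Degraded) + 0.32·t(Running)
Solving: t(Idle) = 5.2070, t(Degraded) = 4.6394, t(Running) = 4.7759.
Expected hours from Degraded to Under Repair: 4.6394.

4.6394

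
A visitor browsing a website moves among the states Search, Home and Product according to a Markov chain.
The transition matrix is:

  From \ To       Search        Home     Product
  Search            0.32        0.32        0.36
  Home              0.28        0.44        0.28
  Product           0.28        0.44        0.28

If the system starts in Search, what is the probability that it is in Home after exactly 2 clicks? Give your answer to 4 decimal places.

0.4016

Sum over the intermediate state after 1 click:
P = P(Search→Search)·P(Search→Home) + P(Search→Home)·P(Home→Home) + P(Search→Product)·P(Product→Home)
  = 0.32×0.32 + 0.32×0.44 + 0.36×0.44
  = 0.1024 + 0.1408 + 0.1584 = 0.4016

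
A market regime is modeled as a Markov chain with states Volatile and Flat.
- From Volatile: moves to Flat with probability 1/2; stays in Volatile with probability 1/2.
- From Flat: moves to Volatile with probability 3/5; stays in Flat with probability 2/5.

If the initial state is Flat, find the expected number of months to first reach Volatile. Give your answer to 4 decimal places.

Let t(s) be the expected number of months to first reach Volatile from state s, with t(Volatile) = 0. Conditioning on the first month:
t(Flat) = 1 + 0.4·t(Flat)
Solving: t(Flat) = 1.6667.
Expected months from Flat to Volatile: 1.6667.

1.6667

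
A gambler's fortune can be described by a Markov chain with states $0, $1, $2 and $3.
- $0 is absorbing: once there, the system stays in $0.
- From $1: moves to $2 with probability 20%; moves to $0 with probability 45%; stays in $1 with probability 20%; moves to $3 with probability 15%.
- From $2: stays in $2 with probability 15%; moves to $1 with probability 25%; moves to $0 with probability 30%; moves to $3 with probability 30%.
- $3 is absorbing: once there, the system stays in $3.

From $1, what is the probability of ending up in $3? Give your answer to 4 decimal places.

0.2976

Let h(s) be the probability of absorption at $3 starting from transient state s. Then h($3) = 1 and h($0) = 0. By first-step analysis:
h($1) = 0.45·0 + 0.2·h($1) + 0.2·h($2) + 0.15·1
h($2) = 0.3·0 + 0.25·h($1) + 0.15·h($2) + 0.3·1
Solving: h($1) = 0.2976, h($2) = 0.4405.
Starting from $1, the probability is 0.2976.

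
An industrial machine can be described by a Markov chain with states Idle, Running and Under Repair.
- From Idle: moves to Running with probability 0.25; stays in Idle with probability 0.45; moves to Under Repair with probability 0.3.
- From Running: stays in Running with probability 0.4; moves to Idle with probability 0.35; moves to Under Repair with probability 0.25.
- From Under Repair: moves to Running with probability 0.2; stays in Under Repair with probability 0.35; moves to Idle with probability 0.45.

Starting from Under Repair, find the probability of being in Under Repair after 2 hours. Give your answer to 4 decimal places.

0.3075

Sum over the intermediate state after 1 hour:
P = P(Under Repair→Idle)·P(Idle→Under Repair) + P(Under Repair→Running)·P(Running→Under Repair) + P(Under Repair→Under Repair)·P(Under Repair→Under Repair)
  = 0.45×0.3 + 0.2×0.25 + 0.35×0.35
  = 0.1350 + 0.0500 + 0.1225 = 0.3075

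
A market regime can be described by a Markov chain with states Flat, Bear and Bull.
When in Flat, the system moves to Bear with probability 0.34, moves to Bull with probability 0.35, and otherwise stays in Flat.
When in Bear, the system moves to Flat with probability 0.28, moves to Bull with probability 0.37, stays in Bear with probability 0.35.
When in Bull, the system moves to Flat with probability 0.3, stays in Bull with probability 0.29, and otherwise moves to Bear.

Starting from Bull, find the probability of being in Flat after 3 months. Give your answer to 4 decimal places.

Propagate the distribution vector 3 months from Bull.
After 0 months: (0.0000, 0.0000, 1.0000)
After 1 month: (0.3000, 0.4100, 0.2900)
After 2 months: (0.2948, 0.3644, 0.3408)
After 3 months: (0.2957, 0.3675, 0.3368)
P(in Flat after 3 months) = 0.2957

0.2957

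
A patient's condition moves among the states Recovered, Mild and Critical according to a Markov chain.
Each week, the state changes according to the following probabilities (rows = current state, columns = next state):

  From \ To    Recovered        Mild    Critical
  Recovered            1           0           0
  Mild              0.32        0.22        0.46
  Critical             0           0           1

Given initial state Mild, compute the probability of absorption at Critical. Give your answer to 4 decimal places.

0.5897

Let h(s) be the probability of absorption at Critical starting from transient state s. Then h(Critical) = 1 and h(Recovered) = 0. By first-step analysis:
h(Mild) = 0.32·0 + 0.22·h(Mild) + 0.46·1
Solving: h(Mild) = 0.5897.
Starting from Mild, the probability is 0.5897.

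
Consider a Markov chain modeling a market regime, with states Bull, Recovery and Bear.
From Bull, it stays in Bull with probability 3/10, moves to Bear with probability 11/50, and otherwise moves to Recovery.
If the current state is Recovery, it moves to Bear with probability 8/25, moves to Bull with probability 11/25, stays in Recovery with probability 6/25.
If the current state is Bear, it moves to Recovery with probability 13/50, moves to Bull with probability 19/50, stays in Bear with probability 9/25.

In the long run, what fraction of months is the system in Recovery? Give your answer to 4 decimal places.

Let the stationary distribution be π with π = πP and π_1 + π_2 + π_3 = 1.
π_1 = 0.3·π_1 + 0.44·π_2 + 0.38·π_3
π_2 = 0.48·π_1 + 0.24·π_2 + 0.26·π_3
Solving with the normalization constraint gives π = (0.3705, 0.3348, 0.2947).
So the stationary probability of Recovery is 0.3348.

0.3348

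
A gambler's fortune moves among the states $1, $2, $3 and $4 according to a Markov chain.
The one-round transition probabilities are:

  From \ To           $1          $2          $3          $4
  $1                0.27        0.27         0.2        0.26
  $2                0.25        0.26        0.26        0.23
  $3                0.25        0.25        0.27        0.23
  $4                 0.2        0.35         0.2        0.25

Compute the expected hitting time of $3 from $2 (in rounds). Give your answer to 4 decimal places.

Let t(s) be the expected number of rounds to first reach $3 from state s, with t($3) = 0. Conditioning on the first round:
t($1) = 1 + 0.27·t($1) + 0.27·t($2) + 0.26·t($4)
t($2) = 1 + 0.25·t($1) + 0.26·t($2) + 0.23·t($4)
t($4) = 1 + 0.2·t($1) + 0.35·t($2) + 0.25·t($4)
Solving: t($1) = 4.6036, t($2) = 4.3307, t($4) = 4.5820.
Expected rounds from $2 to $3: 4.3307.

4.3307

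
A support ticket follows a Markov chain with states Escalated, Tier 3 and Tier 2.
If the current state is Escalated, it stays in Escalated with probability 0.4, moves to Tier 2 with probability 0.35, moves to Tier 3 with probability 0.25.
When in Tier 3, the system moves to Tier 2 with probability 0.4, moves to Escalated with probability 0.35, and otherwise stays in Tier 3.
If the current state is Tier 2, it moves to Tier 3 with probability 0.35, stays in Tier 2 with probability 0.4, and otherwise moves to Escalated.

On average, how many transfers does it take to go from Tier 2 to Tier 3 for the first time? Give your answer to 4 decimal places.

Let t(s) be the expected number of transfers to first reach Tier 3 from state s, with t(Tier 3) = 0. Conditioning on the first transfer:
t(Escalated) = 1 + 0.4·t(Escalated) + 0.35·t(Tier 2)
t(Tier 2) = 1 + 0.25·t(Escalated) + 0.4·t(Tier 2)
Solving: t(Escalated) = 3.4862, t(Tier 2) = 3.1193.
Expected transfers from Tier 2 to Tier 3: 3.1193.

3.1193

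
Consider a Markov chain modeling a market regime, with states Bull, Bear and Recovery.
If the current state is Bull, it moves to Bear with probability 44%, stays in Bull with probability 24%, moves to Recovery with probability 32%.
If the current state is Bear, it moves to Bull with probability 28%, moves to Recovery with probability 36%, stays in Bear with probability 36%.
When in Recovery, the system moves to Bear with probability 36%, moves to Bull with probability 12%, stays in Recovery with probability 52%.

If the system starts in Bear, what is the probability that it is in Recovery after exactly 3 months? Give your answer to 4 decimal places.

0.4166

Propagate the distribution vector 3 months from Bear.
After 0 months: (0.0000, 1.0000, 0.0000)
After 1 month: (0.2800, 0.3600, 0.3600)
After 2 months: (0.2112, 0.3824, 0.4064)
After 3 months: (0.2065, 0.3769, 0.4166)
P(in Recovery after 3 months) = 0.4166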